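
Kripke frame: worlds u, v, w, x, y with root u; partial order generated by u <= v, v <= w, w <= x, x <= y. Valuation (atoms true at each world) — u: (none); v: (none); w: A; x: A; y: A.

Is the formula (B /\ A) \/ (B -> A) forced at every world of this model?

Yes

u ||- (B /\ A) \/ (B -> A) via the disjunct B -> A.
Since the root u forces (B /\ A) \/ (B -> A) and forcing is persistent (monotone upward), every world forces it.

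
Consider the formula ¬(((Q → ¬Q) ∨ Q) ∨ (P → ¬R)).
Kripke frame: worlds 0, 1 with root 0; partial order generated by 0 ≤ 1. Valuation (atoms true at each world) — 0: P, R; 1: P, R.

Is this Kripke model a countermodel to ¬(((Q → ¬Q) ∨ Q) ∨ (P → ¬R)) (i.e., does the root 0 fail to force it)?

0 ⊮ ¬(((Q → ¬Q) ∨ Q) ∨ (P → ¬R)) since 0 is accessible from 0 and 0 ⊩ ((Q → ¬Q) ∨ Q) ∨ (P → ¬R).
0 ⊩ ((Q → ¬Q) ∨ Q) ∨ (P → ¬R) via the disjunct (Q → ¬Q) ∨ Q.
So the root 0 does not force ¬(((Q → ¬Q) ∨ Q) ∨ (P → ¬R)); the model is a countermodel.

Yes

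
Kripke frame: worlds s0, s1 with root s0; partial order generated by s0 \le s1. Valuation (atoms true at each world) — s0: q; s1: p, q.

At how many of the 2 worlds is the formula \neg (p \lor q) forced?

0

s0: does not force it — s0 \nVdash \neg (p \lor q) since s0 is accessible from s0 and s0 \Vdash p \lor q.
s1: does not force it.
Worlds forcing the formula: { }.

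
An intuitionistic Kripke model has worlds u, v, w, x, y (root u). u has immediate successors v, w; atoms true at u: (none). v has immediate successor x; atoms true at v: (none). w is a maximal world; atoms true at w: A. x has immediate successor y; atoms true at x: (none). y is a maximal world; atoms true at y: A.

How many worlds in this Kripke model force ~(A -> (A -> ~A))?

5

u: forces it.
v: forces it.
w: forces it.
x: forces it.
y: forces it.
Worlds forcing the formula: {u, v, w, x, y}.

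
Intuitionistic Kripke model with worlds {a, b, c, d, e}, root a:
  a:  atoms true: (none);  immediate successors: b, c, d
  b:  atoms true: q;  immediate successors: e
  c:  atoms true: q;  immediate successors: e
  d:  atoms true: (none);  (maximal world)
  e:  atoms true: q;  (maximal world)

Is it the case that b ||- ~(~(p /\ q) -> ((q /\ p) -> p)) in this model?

b ||-/- ~(~(p /\ q) -> ((q /\ p) -> p)) since b is accessible from b and b ||- ~(p /\ q) -> ((q /\ p) -> p).
b ||- ~(p /\ q) -> ((q /\ p) -> p): every world accessible from b that forces ~(p /\ q) (namely b, e) also forces (q /\ p) -> p.

No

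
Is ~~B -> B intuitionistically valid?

No

This is double-negation elimination, which is not intuitionistically valid.
A Kripke countermodel: worlds u0, u1; order generated by u0 <= u1; atoms true at each world — u0:{}; u1:{B}.
u0 ||-/- ~~B -> B: already at u0 itself, u0 ||- ~~B but u0 ||-/- B.
u0 lacks atom B, so u0 ||-/- B.
So the root u0 does not force the formula.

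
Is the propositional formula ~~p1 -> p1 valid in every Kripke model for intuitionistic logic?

No

This is double-negation elimination, which is not intuitionistically valid.
A Kripke countermodel: worlds u0, u1; order generated by u0 <= u1; atoms true at each world — u0:{}; u1:{p1}.
u0 ||-/- ~~p1 -> p1: already at u0 itself, u0 ||- ~~p1 but u0 ||-/- p1.
u0 lacks atom p1, so u0 ||-/- p1.
So the root u0 does not force the formula.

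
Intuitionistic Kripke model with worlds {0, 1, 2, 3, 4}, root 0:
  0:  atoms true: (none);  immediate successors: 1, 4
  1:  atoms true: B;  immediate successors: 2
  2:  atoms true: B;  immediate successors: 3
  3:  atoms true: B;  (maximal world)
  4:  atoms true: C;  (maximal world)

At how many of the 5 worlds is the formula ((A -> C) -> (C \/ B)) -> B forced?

3

0: does not force it — 0 ||-/- ((A -> C) -> (C \/ B)) -> B: at the accessible world 4, 4 ||- (A -> C) -> (C \/ B) but 4 ||-/- B.
1: forces it.
2: forces it.
3: forces it.
4: does not force it — 4 ||-/- ((A -> C) -> (C \/ B)) -> B: already at 4 itself, 4 ||- (A -> C) -> (C \/ B) but 4 ||-/- B.
Worlds forcing the formula: {1, 2, 3}.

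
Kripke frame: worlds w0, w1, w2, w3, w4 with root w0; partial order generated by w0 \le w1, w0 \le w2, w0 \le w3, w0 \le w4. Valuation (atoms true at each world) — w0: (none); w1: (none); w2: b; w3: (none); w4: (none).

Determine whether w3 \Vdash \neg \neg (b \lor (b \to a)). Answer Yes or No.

Yes

w3 \Vdash \neg \neg (b \lor (b \to a)): no world accessible from w3 forces \neg (b \lor (b \to a)).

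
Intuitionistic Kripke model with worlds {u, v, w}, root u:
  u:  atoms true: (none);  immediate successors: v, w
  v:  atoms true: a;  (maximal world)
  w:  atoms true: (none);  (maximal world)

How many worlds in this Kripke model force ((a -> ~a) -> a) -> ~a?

u: does not force it — u ||-/- ((a -> ~a) -> a) -> ~a: at the accessible world v, v ||- (a -> ~a) -> a but v ||-/- ~a.
v: does not force it.
w: forces it.
Worlds forcing the formula: {w}.

1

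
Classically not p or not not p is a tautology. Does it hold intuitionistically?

This is the weak law of excluded middle, which is not intuitionistically valid.
A Kripke countermodel: worlds u0, u1, u2; order generated by u0 <= u1, u0 <= u2; atoms true at each world — u0:{}; u1:{p}; u2:{}.
u0 does not force not p or not not p: neither disjunct is forced at u0.
u0 does not force not p since u1 is accessible from u0 and u1 forces p.
So the root u0 does not force the formula.

No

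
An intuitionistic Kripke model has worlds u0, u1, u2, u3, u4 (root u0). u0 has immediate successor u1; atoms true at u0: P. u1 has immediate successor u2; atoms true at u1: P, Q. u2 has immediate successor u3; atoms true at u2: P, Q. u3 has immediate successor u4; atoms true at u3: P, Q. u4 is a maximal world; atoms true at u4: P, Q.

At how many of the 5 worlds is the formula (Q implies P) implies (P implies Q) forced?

4

u0: does not force it — u0 does not force (Q implies P) implies (P implies Q): already at u0 itself, u0 forces Q implies P but u0 does not force P implies Q.
u1: forces it.
u2: forces it.
u3: forces it.
u4: forces it.
Worlds forcing the formula: {u1, u2, u3, u4}.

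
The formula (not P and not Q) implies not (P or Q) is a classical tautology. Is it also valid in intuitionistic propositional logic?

Yes

This is a constructively valid De Morgan direction (conjunction of negations to negated disjunction), which is intuitionistically derivable.
If both not P and not Q hold at a world, no accessible world forces P or forces Q, so none forces P or Q.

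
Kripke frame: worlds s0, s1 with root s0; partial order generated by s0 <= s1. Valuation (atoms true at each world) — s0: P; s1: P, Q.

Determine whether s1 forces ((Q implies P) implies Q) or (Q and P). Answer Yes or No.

s1 forces ((Q implies P) implies Q) or (Q and P) via the disjunct (Q implies P) implies Q.

Yes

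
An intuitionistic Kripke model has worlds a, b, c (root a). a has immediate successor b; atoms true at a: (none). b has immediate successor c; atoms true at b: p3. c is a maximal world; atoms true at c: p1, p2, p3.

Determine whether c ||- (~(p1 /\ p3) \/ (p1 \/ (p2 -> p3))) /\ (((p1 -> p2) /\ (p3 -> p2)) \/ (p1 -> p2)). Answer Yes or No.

c ||- (~(p1 /\ p3) \/ (p1 \/ (p2 -> p3))) /\ (((p1 -> p2) /\ (p3 -> p2)) \/ (p1 -> p2)) since c forces both conjuncts.

Yes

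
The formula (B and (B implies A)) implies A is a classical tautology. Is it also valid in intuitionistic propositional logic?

This is modus ponens in implicational form, which is intuitionistically derivable.
If a world forces B and B implies A, then applying the implication at that world (which is accessible from itself) gives A.

Yes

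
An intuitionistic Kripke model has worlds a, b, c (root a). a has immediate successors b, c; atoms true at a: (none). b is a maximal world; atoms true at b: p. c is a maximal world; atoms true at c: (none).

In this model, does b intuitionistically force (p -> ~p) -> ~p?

b ||- (p -> ~p) -> ~p vacuously: no world accessible from b forces the antecedent p -> ~p.

Yes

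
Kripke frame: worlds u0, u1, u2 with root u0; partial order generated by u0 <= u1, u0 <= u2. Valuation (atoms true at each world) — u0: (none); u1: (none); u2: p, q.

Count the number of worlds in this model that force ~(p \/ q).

u0: does not force it — u0 ||-/- ~(p \/ q) since u2 is accessible from u0 and u2 ||- p \/ q.
u1: forces it.
u2: does not force it — u2 ||-/- ~(p \/ q) since u2 is accessible from u2 and u2 ||- p \/ q.
Worlds forcing the formula: {u1}.

1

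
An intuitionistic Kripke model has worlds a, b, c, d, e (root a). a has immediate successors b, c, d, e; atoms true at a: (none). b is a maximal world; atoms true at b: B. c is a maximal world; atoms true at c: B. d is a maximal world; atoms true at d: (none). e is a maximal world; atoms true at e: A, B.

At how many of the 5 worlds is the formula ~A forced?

a: does not force it — a ||-/- ~A since e is accessible from a and e ||- A.
b: forces it.
c: forces it.
d: forces it.
e: does not force it.
Worlds forcing the formula: {b, c, d}.

3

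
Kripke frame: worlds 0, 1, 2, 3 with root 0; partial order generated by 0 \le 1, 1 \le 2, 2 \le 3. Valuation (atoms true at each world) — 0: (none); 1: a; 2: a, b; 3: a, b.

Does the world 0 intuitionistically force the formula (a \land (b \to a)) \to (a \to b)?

0 \nVdash (a \land (b \to a)) \to (a \to b): at the accessible world 1, 1 \Vdash a \land (b \to a) but 1 \nVdash a \to b.
1 \nVdash a \to b: already at 1 itself, 1 \Vdash a but 1 \nVdash b.
1 lacks atom b, so 1 \nVdash b.

No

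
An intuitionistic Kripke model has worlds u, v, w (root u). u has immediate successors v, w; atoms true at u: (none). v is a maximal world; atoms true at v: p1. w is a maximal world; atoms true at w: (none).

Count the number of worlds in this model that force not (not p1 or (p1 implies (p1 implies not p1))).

u: does not force it — u does not force not (not p1 or (p1 implies (p1 implies not p1))) since w is accessible from u and w forces not p1 or (p1 implies (p1 implies not p1)).
v: forces it.
w: does not force it.
Worlds forcing the formula: {v}.

1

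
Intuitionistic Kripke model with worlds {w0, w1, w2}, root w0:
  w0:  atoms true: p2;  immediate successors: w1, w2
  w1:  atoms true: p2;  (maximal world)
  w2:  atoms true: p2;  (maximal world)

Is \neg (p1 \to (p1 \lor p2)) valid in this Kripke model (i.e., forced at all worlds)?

Not every world: w0 \nVdash \neg (p1 \to (p1 \lor p2)).
w0 \nVdash \neg (p1 \to (p1 \lor p2)) since w0 is accessible from w0 and w0 \Vdash p1 \to (p1 \lor p2).
w0 \Vdash p1 \to (p1 \lor p2) vacuously: no world accessible from w0 forces the antecedent p1.

No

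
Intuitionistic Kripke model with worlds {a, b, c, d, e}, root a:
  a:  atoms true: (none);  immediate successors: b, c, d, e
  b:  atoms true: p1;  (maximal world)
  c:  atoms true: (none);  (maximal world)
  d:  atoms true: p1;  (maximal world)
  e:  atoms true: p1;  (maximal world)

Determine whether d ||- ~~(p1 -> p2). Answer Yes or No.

No

d ||-/- ~~(p1 -> p2) since d is accessible from d and d ||- ~(p1 -> p2).
d ||- ~(p1 -> p2): no world accessible from d forces p1 -> p2.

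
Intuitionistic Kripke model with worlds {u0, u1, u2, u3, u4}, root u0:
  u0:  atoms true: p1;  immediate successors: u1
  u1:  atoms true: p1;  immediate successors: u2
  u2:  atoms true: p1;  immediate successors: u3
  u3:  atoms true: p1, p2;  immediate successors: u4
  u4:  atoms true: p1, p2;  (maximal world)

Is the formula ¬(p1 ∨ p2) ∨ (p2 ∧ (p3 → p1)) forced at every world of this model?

Not every world: u0 ⊮ ¬(p1 ∨ p2) ∨ (p2 ∧ (p3 → p1)).
u0 ⊮ ¬(p1 ∨ p2) ∨ (p2 ∧ (p3 → p1)): neither disjunct is forced at u0.
u0 ⊮ ¬(p1 ∨ p2) since u0 is accessible from u0 and u0 ⊩ p1 ∨ p2.

No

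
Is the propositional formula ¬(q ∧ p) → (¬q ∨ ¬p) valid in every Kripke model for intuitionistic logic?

This is the constructively invalid direction of De Morgan's law for conjunction, which is not intuitionistically valid.
A Kripke countermodel: worlds 0, 1, 2; order generated by 0 ≤ 1, 0 ≤ 2; atoms true at each world — 0:{}; 1:{q}; 2:{p}.
0 ⊮ ¬(q ∧ p) → (¬q ∨ ¬p): already at 0 itself, 0 ⊩ ¬(q ∧ p) but 0 ⊮ ¬q ∨ ¬p.
0 ⊮ ¬q ∨ ¬p: neither disjunct is forced at 0.
0 ⊮ ¬q since 1 is accessible from 0 and 1 ⊩ q.
So the root 0 does not force the formula.

No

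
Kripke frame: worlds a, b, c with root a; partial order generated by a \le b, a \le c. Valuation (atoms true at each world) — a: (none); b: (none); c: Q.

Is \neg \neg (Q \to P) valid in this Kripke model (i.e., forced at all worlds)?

Not every world: a \nVdash \neg \neg (Q \to P).
a \nVdash \neg \neg (Q \to P) since c is accessible from a and c \Vdash \neg (Q \to P).
c \Vdash \neg (Q \to P): no world accessible from c forces Q \to P.

No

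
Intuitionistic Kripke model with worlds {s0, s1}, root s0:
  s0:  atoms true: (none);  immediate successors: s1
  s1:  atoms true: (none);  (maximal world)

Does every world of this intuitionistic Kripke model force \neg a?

Yes

s0 \Vdash \neg a: no world accessible from s0 forces a.
Since the root s0 forces \neg a and forcing is persistent (monotone upward), every world forces it.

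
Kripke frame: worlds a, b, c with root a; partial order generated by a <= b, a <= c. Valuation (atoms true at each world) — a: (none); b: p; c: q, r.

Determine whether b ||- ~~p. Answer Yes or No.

Yes

b ||- ~~p: no world accessible from b forces ~p.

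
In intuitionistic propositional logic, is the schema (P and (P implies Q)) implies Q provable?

Yes

This is modus ponens in implicational form, which is intuitionistically derivable.
If a world forces P and P implies Q, then applying the implication at that world (which is accessible from itself) gives Q.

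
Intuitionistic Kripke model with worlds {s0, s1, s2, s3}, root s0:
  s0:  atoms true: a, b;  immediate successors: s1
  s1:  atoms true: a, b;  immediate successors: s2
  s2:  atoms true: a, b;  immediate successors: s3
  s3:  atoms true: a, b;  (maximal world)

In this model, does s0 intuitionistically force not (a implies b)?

s0 does not force not (a implies b) since s0 is accessible from s0 and s0 forces a implies b.
s0 forces a implies b: every world accessible from s0 that forces a (namely s0, s1, s2, s3) also forces b.

No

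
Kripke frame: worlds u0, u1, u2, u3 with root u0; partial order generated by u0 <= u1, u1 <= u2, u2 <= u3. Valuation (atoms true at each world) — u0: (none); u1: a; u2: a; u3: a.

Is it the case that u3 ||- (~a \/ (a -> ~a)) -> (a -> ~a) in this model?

Yes

u3 ||- (~a \/ (a -> ~a)) -> (a -> ~a) vacuously: no world accessible from u3 forces the antecedent ~a \/ (a -> ~a).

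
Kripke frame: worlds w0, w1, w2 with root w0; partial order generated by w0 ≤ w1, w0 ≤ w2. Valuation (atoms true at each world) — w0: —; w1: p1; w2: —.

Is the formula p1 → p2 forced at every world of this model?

No

Not every world: w0 ⊮ p1 → p2.
w0 ⊮ p1 → p2: at the accessible world w1, w1 ⊩ p1 but w1 ⊮ p2.
w1 lacks atom p2, so w1 ⊮ p2.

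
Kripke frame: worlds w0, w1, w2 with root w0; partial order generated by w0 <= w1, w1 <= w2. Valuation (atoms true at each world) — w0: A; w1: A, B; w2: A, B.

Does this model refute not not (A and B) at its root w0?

w0 forces not not (A and B): no world accessible from w0 forces not (A and B).
So the root w0 forces not not (A and B); the model is not a countermodel.

No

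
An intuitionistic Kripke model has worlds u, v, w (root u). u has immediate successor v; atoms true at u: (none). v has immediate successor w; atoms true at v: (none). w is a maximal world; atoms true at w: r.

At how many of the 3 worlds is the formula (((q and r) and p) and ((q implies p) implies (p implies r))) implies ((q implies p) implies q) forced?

3

u: forces it.
v: forces it.
w: forces it.
Worlds forcing the formula: {u, v, w}.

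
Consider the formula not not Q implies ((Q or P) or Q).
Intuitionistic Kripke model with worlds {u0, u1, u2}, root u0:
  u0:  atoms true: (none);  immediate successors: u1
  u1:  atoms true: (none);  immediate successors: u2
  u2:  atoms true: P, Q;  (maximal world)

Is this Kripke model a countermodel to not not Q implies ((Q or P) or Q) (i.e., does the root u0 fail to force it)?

u0 does not force not not Q implies ((Q or P) or Q): already at u0 itself, u0 forces not not Q but u0 does not force (Q or P) or Q.
u0 does not force (Q or P) or Q: neither disjunct is forced at u0.
u0 does not force Q or P: neither disjunct is forced at u0.
u0 lacks atom Q, so u0 does not force Q.
So the root u0 does not force not not Q implies ((Q or P) or Q); the model is a countermodel.

Yes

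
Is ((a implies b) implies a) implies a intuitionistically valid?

No

This is Peirce's law, which is not intuitionistically valid.
A Kripke countermodel: worlds u, v; order generated by u <= v; atoms true at each world — u:{}; v:{a}.
u does not force ((a implies b) implies a) implies a: already at u itself, u forces (a implies b) implies a but u does not force a.
u lacks atom a, so u does not force a.
So the root u does not force the formula.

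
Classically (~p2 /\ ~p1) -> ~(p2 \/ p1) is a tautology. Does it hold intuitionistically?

Yes

This is a constructively valid De Morgan direction (conjunction of negations to negated disjunction), which is intuitionistically derivable.
If both ~p2 and ~p1 hold at a world, no accessible world forces p2 or forces p1, so none forces p2 \/ p1.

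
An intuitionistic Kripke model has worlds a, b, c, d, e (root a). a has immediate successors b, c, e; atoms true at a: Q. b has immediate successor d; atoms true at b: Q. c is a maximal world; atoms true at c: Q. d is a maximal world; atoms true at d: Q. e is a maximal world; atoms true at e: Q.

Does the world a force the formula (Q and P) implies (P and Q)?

Yes

a forces (Q and P) implies (P and Q) vacuously: no world accessible from a forces the antecedent Q and P.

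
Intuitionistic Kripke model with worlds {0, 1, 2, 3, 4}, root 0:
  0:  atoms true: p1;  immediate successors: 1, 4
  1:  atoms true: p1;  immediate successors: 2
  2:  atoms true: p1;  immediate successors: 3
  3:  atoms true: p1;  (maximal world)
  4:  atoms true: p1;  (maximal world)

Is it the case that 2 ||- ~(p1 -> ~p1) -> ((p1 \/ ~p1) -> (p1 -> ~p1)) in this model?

2 ||-/- ~(p1 -> ~p1) -> ((p1 \/ ~p1) -> (p1 -> ~p1)): already at 2 itself, 2 ||- ~(p1 -> ~p1) but 2 ||-/- (p1 \/ ~p1) -> (p1 -> ~p1).
2 ||-/- (p1 \/ ~p1) -> (p1 -> ~p1): already at 2 itself, 2 ||- p1 \/ ~p1 but 2 ||-/- p1 -> ~p1.
2 ||-/- p1 -> ~p1: already at 2 itself, 2 ||- p1 but 2 ||-/- ~p1.

No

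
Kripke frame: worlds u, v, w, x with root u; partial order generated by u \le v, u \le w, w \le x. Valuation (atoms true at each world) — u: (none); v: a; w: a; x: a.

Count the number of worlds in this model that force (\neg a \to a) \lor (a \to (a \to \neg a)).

4

u: forces it.
v: forces it.
w: forces it.
x: forces it.
Worlds forcing the formula: {u, v, w, x}.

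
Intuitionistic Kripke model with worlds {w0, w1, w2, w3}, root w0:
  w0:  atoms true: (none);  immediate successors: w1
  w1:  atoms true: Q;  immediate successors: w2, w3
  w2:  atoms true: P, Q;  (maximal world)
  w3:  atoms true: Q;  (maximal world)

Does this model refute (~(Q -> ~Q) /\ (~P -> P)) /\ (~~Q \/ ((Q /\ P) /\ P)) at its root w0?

Yes

w0 ||-/- (~(Q -> ~Q) /\ (~P -> P)) /\ (~~Q \/ ((Q /\ P) /\ P)) since w0 fails ~(Q -> ~Q) /\ (~P -> P).
So the root w0 does not force (~(Q -> ~Q) /\ (~P -> P)) /\ (~~Q \/ ((Q /\ P) /\ P)); the model is a countermodel.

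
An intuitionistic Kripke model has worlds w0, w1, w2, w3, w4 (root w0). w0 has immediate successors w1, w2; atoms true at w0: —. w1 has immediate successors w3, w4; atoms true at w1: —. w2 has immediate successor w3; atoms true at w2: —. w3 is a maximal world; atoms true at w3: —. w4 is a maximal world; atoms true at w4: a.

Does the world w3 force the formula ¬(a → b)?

No

w3 ⊮ ¬(a → b) since w3 is accessible from w3 and w3 ⊩ a → b.
w3 ⊩ a → b vacuously: no world accessible from w3 forces the antecedent a.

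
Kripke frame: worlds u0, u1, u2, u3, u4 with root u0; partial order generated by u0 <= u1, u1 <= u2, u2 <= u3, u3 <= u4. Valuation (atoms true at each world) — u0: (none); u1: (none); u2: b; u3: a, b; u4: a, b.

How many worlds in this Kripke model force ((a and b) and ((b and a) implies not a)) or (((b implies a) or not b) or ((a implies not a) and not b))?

2

u0: does not force it — u0 does not force ((a and b) and ((b and a) implies not a)) or (((b implies a) or not b) or ((a implies not a) and not b)): neither disjunct is forced at u0.
u1: does not force it.
u2: does not force it.
u3: forces it.
u4: forces it.
Worlds forcing the formula: {u3, u4}.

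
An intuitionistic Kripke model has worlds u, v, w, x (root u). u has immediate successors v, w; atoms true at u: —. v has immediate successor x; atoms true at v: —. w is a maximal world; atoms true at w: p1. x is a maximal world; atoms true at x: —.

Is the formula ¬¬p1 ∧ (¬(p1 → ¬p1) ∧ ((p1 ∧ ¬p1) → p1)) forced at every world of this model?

Not every world: u ⊮ ¬¬p1 ∧ (¬(p1 → ¬p1) ∧ ((p1 ∧ ¬p1) → p1)).
u ⊮ ¬¬p1 ∧ (¬(p1 → ¬p1) ∧ ((p1 ∧ ¬p1) → p1)) since u fails ¬¬p1.

No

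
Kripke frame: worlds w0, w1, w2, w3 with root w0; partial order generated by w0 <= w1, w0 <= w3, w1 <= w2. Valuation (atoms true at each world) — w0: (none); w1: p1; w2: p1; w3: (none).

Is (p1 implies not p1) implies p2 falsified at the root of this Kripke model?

w0 does not force (p1 implies not p1) implies p2: at the accessible world w3, w3 forces p1 implies not p1 but w3 does not force p2.
w3 lacks atom p2, so w3 does not force p2.
So the root w0 does not force (p1 implies not p1) implies p2; the model is a countermodel.

Yes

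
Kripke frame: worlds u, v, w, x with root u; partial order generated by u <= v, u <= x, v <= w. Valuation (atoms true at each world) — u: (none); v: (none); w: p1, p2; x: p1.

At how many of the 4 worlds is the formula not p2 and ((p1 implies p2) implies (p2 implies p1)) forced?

1

u: does not force it — u does not force not p2 and ((p1 implies p2) implies (p2 implies p1)) since u fails not p2.
v: does not force it — v does not force not p2 and ((p1 implies p2) implies (p2 implies p1)) since v fails not p2.
w: does not force it.
x: forces it.
Worlds forcing the formula: {x}.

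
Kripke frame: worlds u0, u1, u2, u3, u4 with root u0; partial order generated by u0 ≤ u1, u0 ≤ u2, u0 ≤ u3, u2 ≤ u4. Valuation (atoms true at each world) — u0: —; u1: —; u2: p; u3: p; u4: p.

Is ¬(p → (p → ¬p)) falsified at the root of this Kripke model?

Yes

u0 ⊮ ¬(p → (p → ¬p)) since u1 is accessible from u0 and u1 ⊩ p → (p → ¬p).
u1 ⊩ p → (p → ¬p) vacuously: no world accessible from u1 forces the antecedent p.
So the root u0 does not force ¬(p → (p → ¬p)); the model is a countermodel.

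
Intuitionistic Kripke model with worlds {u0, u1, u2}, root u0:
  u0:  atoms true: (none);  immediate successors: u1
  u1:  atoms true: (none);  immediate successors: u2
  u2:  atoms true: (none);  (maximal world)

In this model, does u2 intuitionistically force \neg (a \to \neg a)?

u2 \nVdash \neg (a \to \neg a) since u2 is accessible from u2 and u2 \Vdash a \to \neg a.
u2 \Vdash a \to \neg a vacuously: no world accessible from u2 forces the antecedent a.

No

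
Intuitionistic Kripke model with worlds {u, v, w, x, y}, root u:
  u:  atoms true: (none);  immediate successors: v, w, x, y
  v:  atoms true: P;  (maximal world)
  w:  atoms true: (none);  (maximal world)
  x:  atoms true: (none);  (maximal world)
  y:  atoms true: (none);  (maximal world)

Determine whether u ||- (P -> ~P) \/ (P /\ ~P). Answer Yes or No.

No

u ||-/- (P -> ~P) \/ (P /\ ~P): neither disjunct is forced at u.
u ||-/- P -> ~P: at the accessible world v, v ||- P but v ||-/- ~P.
v ||-/- ~P since v is accessible from v and v ||- P.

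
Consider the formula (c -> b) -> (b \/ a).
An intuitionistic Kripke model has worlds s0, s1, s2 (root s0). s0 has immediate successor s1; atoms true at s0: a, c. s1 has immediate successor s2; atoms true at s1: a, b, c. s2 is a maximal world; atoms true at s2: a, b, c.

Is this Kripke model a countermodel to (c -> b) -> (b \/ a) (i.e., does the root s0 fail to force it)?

No

s0 ||- (c -> b) -> (b \/ a): every world accessible from s0 that forces c -> b (namely s1, s2) also forces b \/ a.
So the root s0 forces (c -> b) -> (b \/ a); the model is not a countermodel.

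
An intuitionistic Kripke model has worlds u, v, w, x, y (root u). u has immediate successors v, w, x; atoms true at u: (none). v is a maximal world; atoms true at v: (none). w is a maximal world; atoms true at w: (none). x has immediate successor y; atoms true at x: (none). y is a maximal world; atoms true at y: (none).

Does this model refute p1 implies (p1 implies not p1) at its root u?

u forces p1 implies (p1 implies not p1) vacuously: no world accessible from u forces the antecedent p1.
So the root u forces p1 implies (p1 implies not p1); the model is not a countermodel.

No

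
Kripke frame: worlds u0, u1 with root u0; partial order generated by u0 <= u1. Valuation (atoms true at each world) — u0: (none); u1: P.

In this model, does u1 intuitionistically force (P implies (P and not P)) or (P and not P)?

No

u1 does not force (P implies (P and not P)) or (P and not P): neither disjunct is forced at u1.
u1 does not force P implies (P and not P): already at u1 itself, u1 forces P but u1 does not force P and not P.
u1 does not force P and not P since u1 fails not P.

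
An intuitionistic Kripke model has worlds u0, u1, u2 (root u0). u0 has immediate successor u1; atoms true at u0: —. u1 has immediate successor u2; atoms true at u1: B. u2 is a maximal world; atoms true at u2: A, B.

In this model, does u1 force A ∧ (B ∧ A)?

No

u1 ⊮ A ∧ (B ∧ A) since u1 fails A.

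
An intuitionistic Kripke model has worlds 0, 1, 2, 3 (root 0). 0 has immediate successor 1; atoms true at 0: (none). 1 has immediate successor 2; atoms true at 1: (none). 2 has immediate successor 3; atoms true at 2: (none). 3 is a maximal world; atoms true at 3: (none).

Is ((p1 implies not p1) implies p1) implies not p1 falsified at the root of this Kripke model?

No

0 forces ((p1 implies not p1) implies p1) implies not p1 vacuously: no world accessible from 0 forces the antecedent (p1 implies not p1) implies p1.
So the root 0 forces ((p1 implies not p1) implies p1) implies not p1; the model is not a countermodel.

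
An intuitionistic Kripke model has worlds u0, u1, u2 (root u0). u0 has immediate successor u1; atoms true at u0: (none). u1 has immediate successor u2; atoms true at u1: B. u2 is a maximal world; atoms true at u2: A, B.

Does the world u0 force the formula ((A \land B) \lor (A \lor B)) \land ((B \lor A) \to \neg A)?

No

u0 \nVdash ((A \land B) \lor (A \lor B)) \land ((B \lor A) \to \neg A) since u0 fails (A \land B) \lor (A \lor B).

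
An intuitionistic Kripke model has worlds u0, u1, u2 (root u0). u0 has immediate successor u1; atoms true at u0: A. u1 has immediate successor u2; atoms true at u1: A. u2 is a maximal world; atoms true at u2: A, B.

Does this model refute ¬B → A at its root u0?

u0 ⊩ ¬B → A vacuously: no world accessible from u0 forces the antecedent ¬B.
So the root u0 forces ¬B → A; the model is not a countermodel.

No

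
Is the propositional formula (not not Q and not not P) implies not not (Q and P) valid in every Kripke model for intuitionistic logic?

This is the distribution of double negation over conjunction, which is intuitionistically derivable.
Assume not not Q, not not P, and not (Q and P). From Q we'd get not P (since Q and P is refuted), contradicting not not P; so not Q, contradicting not not Q.

Yes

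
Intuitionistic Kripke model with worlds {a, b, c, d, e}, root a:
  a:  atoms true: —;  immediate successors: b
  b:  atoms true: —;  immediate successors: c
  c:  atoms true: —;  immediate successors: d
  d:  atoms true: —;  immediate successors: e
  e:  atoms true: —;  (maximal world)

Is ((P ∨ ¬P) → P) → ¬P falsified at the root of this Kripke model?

No

a ⊩ ((P ∨ ¬P) → P) → ¬P vacuously: no world accessible from a forces the antecedent (P ∨ ¬P) → P.
So the root a forces ((P ∨ ¬P) → P) → ¬P; the model is not a countermodel.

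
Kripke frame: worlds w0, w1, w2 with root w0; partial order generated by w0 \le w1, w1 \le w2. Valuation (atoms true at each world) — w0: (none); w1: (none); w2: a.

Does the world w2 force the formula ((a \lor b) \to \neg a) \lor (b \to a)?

w2 \Vdash ((a \lor b) \to \neg a) \lor (b \to a) via the disjunct b \to a.

Yes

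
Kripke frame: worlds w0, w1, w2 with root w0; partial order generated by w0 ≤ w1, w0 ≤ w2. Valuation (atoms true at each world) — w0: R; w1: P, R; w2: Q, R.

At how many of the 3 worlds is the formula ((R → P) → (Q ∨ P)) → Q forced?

1

w0: does not force it — w0 ⊮ ((R → P) → (Q ∨ P)) → Q: already at w0 itself, w0 ⊩ (R → P) → (Q ∨ P) but w0 ⊮ Q.
w1: does not force it — w1 ⊮ ((R → P) → (Q ∨ P)) → Q: already at w1 itself, w1 ⊩ (R → P) → (Q ∨ P) but w1 ⊮ Q.
w2: forces it.
Worlds forcing the formula: {w2}.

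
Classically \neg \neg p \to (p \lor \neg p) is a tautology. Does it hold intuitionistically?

No

This is a variant of double-negation elimination (deriving excluded middle from double negation), which is not intuitionistically valid.
A Kripke countermodel: worlds s0, s1; order generated by s0 \le s1; atoms true at each world — s0:{}; s1:{p}.
s0 \nVdash \neg \neg p \to (p \lor \neg p): already at s0 itself, s0 \Vdash \neg \neg p but s0 \nVdash p \lor \neg p.
s0 \nVdash p \lor \neg p: neither disjunct is forced at s0.
s0 lacks atom p, so s0 \nVdash p.
So the root s0 does not force the formula.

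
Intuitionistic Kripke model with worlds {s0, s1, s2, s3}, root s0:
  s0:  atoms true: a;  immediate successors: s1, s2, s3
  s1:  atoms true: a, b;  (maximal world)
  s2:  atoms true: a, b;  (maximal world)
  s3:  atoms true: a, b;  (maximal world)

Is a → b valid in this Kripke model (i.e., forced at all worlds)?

No

Not every world: s0 ⊮ a → b.
s0 ⊮ a → b: already at s0 itself, s0 ⊩ a but s0 ⊮ b.
s0 lacks atom b, so s0 ⊮ b.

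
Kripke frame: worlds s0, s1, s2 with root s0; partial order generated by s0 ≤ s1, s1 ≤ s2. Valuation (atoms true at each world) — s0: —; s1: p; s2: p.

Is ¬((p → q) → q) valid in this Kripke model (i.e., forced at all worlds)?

Not every world: s0 ⊮ ¬((p → q) → q).
s0 ⊮ ¬((p → q) → q) since s0 is accessible from s0 and s0 ⊩ (p → q) → q.
s0 ⊩ (p → q) → q vacuously: no world accessible from s0 forces the antecedent p → q.

No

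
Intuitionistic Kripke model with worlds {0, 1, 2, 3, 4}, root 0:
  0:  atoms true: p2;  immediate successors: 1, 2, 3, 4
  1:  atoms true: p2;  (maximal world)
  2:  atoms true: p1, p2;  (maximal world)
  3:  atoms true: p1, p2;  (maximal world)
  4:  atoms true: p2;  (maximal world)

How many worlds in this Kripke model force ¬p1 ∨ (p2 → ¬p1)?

0: does not force it — 0 ⊮ ¬p1 ∨ (p2 → ¬p1): neither disjunct is forced at 0.
1: forces it.
2: does not force it — 2 ⊮ ¬p1 ∨ (p2 → ¬p1): neither disjunct is forced at 2.
3: does not force it — 3 ⊮ ¬p1 ∨ (p2 → ¬p1): neither disjunct is forced at 3.
4: forces it.
Worlds forcing the formula: {1, 4}.

2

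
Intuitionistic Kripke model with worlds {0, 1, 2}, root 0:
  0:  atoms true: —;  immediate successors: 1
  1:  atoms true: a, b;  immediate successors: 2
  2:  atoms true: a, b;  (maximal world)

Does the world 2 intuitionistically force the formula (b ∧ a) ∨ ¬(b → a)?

Yes

2 ⊩ (b ∧ a) ∨ ¬(b → a) via the disjunct b ∧ a.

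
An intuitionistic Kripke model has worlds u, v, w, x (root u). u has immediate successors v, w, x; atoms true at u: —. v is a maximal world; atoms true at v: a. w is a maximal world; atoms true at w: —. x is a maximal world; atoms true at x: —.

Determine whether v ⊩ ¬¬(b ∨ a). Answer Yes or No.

v ⊩ ¬¬(b ∨ a): no world accessible from v forces ¬(b ∨ a).

Yes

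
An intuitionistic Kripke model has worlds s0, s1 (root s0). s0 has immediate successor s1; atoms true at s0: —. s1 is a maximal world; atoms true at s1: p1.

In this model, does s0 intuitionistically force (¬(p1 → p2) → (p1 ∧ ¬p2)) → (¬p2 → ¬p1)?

s0 ⊮ (¬(p1 → p2) → (p1 ∧ ¬p2)) → (¬p2 → ¬p1): at the accessible world s1, s1 ⊩ ¬(p1 → p2) → (p1 ∧ ¬p2) but s1 ⊮ ¬p2 → ¬p1.
s1 ⊮ ¬p2 → ¬p1: already at s1 itself, s1 ⊩ ¬p2 but s1 ⊮ ¬p1.
s1 ⊮ ¬p1 since s1 is accessible from s1 and s1 ⊩ p1.

No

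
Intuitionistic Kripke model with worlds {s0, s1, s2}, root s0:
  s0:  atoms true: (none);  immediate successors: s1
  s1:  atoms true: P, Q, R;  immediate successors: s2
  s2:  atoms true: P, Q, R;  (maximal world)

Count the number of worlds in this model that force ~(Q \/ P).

s0: does not force it — s0 ||-/- ~(Q \/ P) since s1 is accessible from s0 and s1 ||- Q \/ P.
s1: does not force it — s1 ||-/- ~(Q \/ P) since s1 is accessible from s1 and s1 ||- Q \/ P.
s2: does not force it — s2 ||-/- ~(Q \/ P) since s2 is accessible from s2 and s2 ||- Q \/ P.
Worlds forcing the formula: { }.

0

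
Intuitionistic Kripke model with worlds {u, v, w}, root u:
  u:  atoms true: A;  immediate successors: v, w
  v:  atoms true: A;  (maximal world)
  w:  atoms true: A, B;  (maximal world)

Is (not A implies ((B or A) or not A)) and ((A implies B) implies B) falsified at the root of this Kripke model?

u forces (not A implies ((B or A) or not A)) and ((A implies B) implies B) since u forces both conjuncts.
So the root u forces (not A implies ((B or A) or not A)) and ((A implies B) implies B); the model is not a countermodel.

No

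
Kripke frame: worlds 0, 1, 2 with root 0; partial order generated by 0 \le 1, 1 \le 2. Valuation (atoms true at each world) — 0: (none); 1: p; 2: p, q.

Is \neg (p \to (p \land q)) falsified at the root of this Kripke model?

Yes

0 \nVdash \neg (p \to (p \land q)) since 2 is accessible from 0 and 2 \Vdash p \to (p \land q).
2 \Vdash p \to (p \land q): every world accessible from 2 that forces p (namely 2) also forces p \land q.
So the root 0 does not force \neg (p \to (p \land q)); the model is a countermodel.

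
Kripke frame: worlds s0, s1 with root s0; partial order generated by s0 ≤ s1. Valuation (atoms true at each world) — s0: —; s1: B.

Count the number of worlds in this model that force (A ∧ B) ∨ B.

s0: does not force it — s0 ⊮ (A ∧ B) ∨ B: neither disjunct is forced at s0.
s1: forces it.
Worlds forcing the formula: {s1}.

1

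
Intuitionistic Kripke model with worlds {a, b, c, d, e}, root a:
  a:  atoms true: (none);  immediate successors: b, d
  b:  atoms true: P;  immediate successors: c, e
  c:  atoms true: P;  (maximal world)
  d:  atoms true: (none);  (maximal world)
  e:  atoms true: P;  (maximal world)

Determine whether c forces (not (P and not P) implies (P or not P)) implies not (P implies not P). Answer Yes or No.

c forces (not (P and not P) implies (P or not P)) implies not (P implies not P): every world accessible from c that forces not (P and not P) implies (P or not P) (namely c) also forces not (P implies not P).

Yes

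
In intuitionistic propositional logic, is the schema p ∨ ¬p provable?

This is the law of excluded middle, which is not intuitionistically valid.
A Kripke countermodel: worlds s0, s1; order generated by s0 ≤ s1; atoms true at each world — s0:{}; s1:{p}.
s0 ⊮ p ∨ ¬p: neither disjunct is forced at s0.
s0 lacks atom p, so s0 ⊮ p.
So the root s0 does not force the formula.

No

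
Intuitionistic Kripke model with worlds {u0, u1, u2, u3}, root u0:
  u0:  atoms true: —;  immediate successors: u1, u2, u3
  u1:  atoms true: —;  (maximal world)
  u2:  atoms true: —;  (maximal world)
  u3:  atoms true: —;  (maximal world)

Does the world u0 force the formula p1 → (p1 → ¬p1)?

u0 ⊩ p1 → (p1 → ¬p1) vacuously: no world accessible from u0 forces the antecedent p1.

Yes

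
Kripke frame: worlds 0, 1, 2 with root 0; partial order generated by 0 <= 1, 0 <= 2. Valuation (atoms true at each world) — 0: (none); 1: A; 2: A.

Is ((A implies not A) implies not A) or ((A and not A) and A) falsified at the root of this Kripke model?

No

0 forces ((A implies not A) implies not A) or ((A and not A) and A) via the disjunct (A implies not A) implies not A.
So the root 0 forces ((A implies not A) implies not A) or ((A and not A) and A); the model is not a countermodel.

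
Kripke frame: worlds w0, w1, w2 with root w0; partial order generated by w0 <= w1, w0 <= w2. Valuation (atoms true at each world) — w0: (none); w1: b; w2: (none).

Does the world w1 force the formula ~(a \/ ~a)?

No

w1 ||-/- ~(a \/ ~a) since w1 is accessible from w1 and w1 ||- a \/ ~a.
w1 ||- a \/ ~a via the disjunct ~a.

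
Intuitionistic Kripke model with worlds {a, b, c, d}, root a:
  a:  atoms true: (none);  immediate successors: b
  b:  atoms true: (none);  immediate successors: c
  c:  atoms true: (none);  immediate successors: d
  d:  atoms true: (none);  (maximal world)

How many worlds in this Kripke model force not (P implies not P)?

a: does not force it — a does not force not (P implies not P) since a is accessible from a and a forces P implies not P.
b: does not force it — b does not force not (P implies not P) since b is accessible from b and b forces P implies not P.
c: does not force it.
d: does not force it.
Worlds forcing the formula: { }.

0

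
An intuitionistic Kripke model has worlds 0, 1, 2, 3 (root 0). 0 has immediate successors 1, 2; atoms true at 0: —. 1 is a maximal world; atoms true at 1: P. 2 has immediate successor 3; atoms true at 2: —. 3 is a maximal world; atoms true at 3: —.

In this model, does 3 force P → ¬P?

3 ⊩ P → ¬P vacuously: no world accessible from 3 forces the antecedent P.

Yes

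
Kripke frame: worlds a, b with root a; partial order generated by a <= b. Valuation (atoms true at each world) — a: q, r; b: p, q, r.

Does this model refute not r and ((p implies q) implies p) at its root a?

a does not force not r and ((p implies q) implies p) since a fails not r.
So the root a does not force not r and ((p implies q) implies p); the model is a countermodel.

Yes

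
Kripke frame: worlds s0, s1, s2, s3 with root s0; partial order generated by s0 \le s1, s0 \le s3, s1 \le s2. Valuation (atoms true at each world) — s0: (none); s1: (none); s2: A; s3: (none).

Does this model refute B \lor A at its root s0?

s0 \nVdash B \lor A: neither disjunct is forced at s0.
s0 lacks atom B, so s0 \nVdash B.
So the root s0 does not force B \lor A; the model is a countermodel.

Yes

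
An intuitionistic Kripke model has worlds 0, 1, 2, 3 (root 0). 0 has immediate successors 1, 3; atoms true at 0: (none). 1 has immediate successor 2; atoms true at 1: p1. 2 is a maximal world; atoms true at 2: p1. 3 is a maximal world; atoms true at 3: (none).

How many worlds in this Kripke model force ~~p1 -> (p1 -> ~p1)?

0: does not force it — 0 ||-/- ~~p1 -> (p1 -> ~p1): at the accessible world 1, 1 ||- ~~p1 but 1 ||-/- p1 -> ~p1.
1: does not force it.
2: does not force it.
3: forces it.
Worlds forcing the formula: {3}.

1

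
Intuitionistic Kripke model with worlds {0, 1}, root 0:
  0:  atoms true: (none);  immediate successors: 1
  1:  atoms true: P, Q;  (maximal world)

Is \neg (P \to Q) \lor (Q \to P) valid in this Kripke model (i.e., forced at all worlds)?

0 \Vdash \neg (P \to Q) \lor (Q \to P) via the disjunct Q \to P.
Since the root 0 forces \neg (P \to Q) \lor (Q \to P) and forcing is persistent (monotone upward), every world forces it.

Yes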